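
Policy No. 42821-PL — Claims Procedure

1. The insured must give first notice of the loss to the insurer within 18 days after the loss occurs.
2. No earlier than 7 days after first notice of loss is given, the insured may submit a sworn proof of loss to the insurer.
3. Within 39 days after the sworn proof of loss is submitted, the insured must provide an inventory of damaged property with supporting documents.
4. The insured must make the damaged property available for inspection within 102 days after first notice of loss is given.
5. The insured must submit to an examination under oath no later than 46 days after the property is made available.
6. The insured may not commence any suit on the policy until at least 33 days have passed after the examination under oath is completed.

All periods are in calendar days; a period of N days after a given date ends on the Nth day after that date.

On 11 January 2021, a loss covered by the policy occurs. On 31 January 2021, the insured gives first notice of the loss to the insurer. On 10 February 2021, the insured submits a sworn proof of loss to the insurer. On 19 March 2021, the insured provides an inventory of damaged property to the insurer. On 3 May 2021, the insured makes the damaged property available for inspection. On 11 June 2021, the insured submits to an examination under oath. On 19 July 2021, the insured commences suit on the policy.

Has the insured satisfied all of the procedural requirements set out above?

(1) due by 11 January 2021 + 18 days = 29 January 2021; done 31 January 2021 — 2 days late.
That is the first point of non-compliance.

No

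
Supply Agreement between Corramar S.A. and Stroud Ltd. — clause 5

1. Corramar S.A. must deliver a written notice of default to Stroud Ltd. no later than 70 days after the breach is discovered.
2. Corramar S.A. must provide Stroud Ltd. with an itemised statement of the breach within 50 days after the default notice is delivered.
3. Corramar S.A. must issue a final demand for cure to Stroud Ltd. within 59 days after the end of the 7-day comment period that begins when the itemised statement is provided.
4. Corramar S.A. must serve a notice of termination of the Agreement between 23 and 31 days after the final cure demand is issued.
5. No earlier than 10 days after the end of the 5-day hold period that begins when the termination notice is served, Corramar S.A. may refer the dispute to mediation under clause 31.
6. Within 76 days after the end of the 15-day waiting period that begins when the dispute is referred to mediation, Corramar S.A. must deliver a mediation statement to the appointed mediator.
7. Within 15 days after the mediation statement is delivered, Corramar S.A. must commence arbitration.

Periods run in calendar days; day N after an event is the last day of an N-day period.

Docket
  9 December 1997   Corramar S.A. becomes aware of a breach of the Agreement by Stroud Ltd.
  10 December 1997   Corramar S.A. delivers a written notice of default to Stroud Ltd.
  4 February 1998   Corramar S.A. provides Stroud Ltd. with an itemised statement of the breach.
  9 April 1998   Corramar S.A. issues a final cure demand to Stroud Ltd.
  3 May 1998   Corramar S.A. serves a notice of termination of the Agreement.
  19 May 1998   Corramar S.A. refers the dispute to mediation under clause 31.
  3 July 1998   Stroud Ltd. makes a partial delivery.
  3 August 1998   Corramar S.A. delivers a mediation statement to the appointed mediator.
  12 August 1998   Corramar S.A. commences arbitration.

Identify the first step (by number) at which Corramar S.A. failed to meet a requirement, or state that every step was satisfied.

Step 2

Step 1 — counting 70 days from 9 December 1997 (when the breach is discovered) gives a deadline of 17 February 1998; 10 December 1997 is within that limit.
Step 2 — counting 50 days from 10 December 1997 (when the default notice is delivered) gives a deadline of 29 January 1998; done 4 February 1998 — 6 days late.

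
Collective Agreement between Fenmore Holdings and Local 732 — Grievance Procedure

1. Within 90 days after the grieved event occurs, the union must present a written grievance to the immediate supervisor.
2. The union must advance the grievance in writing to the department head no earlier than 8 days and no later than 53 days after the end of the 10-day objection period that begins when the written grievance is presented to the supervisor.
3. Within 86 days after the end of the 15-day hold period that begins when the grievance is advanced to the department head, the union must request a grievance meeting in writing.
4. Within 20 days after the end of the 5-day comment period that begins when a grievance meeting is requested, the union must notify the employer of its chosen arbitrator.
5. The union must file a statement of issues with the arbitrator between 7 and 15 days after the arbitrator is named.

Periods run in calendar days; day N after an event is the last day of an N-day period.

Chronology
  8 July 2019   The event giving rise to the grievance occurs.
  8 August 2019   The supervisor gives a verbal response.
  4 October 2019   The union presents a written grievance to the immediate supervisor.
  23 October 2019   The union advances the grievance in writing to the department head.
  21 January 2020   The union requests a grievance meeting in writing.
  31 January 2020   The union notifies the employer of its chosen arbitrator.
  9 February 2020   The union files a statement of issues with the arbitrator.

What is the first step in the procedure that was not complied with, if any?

None — every step was satisfied

Step 1 — counting 90 days from 8 July 2019 (when the grieved event occurs) gives a deadline of 6 October 2019; 4 October 2019 is within that limit.
Step 2 — 8 and 53 days from 14 October 2019 (end of the 10-day objection period, which began when the written grievance is presented to the supervisor on 4 October 2019) are 22 October 2019 and 6 December 2019 respectively; 23 October 2019 falls inside that range.
Step 3 — counting 86 days from 7 November 2019 (end of the 15-day hold period, which began when the grievance is advanced to the department head on 23 October 2019) gives a deadline of 1 February 2020; completed 21 January 2020, before the deadline.
Step 4 — counting 20 days from 26 January 2020 (end of the 5-day comment period, which began when a grievance meeting is requested on 21 January 2020) gives a deadline of 15 February 2020; done 31 January 2020 — timely.
Step 5 — 7 and 15 days from 31 January 2020 (when the arbitrator is named) are 7 February 2020 and 15 February 2020 respectively; done 9 February 2020 — within the window.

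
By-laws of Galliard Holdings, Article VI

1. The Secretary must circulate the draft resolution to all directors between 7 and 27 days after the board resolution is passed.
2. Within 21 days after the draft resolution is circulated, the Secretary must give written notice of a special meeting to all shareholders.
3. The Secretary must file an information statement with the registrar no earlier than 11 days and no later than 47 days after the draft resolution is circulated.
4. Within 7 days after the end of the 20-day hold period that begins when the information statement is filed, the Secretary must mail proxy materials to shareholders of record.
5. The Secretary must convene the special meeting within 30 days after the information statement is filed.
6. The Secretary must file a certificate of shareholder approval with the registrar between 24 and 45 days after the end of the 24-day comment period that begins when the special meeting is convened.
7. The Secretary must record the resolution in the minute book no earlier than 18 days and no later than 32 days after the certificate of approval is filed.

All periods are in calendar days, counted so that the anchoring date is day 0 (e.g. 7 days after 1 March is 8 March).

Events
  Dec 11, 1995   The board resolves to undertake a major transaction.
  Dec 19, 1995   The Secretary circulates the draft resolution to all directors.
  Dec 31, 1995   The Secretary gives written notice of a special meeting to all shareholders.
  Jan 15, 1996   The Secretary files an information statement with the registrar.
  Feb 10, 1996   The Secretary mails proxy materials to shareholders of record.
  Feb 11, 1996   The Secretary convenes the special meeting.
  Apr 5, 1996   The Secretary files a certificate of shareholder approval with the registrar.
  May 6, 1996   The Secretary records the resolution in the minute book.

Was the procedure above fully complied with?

(1) the permitted window runs from Dec 11, 1995 + 7 = Dec 18, 1995 to Dec 11, 1995 + 27 = Jan 7, 1996; Dec 19, 1995 falls inside that range.
(2) due by Dec 19, 1995 + 21 days = Jan 9, 1996; Dec 31, 1995 is within that limit.
(3) the permitted window runs from Dec 19, 1995 + 11 = Dec 30, 1995 to Dec 19, 1995 + 47 = Feb 4, 1996; done Jan 15, 1996 — within the window.
(4) due by Feb 4, 1996 + 7 days = Feb 11, 1996; Feb 10, 1996 is within that limit.
(5) due by Jan 15, 1996 + 30 days = Feb 14, 1996; done Feb 11, 1996 — timely.
(6) the permitted window runs from Mar 6, 1996 + 24 = Mar 30, 1996 to Mar 6, 1996 + 45 = Apr 20, 1996; Apr 5, 1996 falls inside that range.
(7) the permitted window runs from Apr 5, 1996 + 18 = Apr 23, 1996 to Apr 5, 1996 + 32 = May 7, 1996; May 6, 1996 falls inside that range.

Yes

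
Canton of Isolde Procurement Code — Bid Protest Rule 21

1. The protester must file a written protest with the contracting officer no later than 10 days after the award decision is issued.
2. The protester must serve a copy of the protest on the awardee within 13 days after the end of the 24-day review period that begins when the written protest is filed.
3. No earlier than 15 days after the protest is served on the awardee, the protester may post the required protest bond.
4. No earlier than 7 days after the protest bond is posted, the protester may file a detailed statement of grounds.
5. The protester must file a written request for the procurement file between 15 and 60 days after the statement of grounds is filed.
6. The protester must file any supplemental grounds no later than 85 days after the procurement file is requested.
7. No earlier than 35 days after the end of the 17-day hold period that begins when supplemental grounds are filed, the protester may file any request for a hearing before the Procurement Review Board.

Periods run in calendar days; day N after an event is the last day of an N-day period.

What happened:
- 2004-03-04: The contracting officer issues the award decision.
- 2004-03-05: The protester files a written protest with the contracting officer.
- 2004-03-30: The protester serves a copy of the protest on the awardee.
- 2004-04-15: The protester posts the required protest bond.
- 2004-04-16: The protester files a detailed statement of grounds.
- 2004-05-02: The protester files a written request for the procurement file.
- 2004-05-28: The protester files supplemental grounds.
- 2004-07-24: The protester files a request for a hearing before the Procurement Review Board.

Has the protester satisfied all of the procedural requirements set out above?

Step 1: 10 days after 2004-03-04 (when the award decision is issued) is 2004-03-14; 2004-03-05 is within that limit.
Step 2: 13 days after 2004-03-29 (end of the 24-day review period, which began when the written protest is filed on 2004-03-05) is 2004-04-11; completed 2004-03-30, before the deadline.
Step 3: the earliest permitted date is 15 days after 2004-03-30 (when the protest is served on the awardee), i.e. 2004-04-14; done 2004-04-15 — permitted.
Step 4: the earliest permitted date is 7 days after 2004-04-15 (when the protest bond is posted), i.e. 2004-04-22; done 2004-04-16 — 6 days too early.
The analysis stops there.

No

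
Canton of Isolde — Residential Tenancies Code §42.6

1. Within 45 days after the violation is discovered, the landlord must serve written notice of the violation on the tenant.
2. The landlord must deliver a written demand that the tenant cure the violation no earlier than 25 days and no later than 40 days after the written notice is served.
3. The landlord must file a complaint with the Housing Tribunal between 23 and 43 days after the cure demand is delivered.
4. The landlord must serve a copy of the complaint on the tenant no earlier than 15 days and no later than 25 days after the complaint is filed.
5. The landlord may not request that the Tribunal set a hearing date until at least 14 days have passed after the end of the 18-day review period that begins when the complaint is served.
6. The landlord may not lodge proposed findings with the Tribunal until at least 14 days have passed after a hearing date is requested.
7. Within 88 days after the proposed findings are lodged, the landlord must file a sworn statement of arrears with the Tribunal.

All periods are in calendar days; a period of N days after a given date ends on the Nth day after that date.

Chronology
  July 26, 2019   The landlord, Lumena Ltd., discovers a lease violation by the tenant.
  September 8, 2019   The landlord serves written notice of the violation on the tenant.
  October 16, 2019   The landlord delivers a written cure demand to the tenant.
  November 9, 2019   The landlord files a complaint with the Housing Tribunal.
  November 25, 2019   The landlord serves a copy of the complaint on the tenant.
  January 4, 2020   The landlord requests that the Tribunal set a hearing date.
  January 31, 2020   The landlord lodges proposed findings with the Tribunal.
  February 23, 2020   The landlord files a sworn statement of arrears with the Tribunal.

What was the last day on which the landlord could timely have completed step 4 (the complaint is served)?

Step 4 runs from November 9, 2019, when the complaint is filed. The window is 15–25 days after November 9, 2019; it closes on December 4, 2019.

December 4, 2019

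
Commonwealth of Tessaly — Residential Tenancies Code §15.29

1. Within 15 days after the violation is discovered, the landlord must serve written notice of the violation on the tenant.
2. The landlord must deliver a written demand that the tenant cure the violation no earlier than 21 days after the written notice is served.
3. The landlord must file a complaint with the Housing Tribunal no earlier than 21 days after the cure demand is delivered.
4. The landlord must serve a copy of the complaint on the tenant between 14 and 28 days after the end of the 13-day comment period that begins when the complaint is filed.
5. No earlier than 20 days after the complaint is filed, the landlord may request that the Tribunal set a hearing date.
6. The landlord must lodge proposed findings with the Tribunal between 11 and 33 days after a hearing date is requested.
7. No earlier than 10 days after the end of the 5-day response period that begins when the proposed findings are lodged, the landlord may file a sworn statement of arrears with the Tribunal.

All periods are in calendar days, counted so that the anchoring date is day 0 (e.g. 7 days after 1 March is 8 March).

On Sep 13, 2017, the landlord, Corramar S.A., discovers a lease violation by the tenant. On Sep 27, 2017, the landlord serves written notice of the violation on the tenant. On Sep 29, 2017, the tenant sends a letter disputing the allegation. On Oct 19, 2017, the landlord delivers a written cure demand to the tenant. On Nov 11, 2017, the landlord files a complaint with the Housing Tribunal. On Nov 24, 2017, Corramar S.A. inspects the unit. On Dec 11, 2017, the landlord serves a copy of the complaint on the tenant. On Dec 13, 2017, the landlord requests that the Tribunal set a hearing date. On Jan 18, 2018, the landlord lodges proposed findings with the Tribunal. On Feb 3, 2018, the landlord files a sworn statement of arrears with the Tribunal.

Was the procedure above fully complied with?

Step 1 — counting 15 days from Sep 13, 2017 (when the violation is discovered) gives a deadline of Sep 28, 2017; completed Sep 27, 2017, before the deadline.
Step 2 — must wait 21 days from Sep 27, 2017 (when the written notice is served), so not before Oct 18, 2017; done Oct 19, 2017, after the minimum wait.
Step 3 — must wait 21 days from Oct 19, 2017 (when the cure demand is delivered), so not before Nov 9, 2017; done Nov 11, 2017, after the minimum wait.
Step 4 — 14 and 28 days from Nov 24, 2017 (end of the 13-day comment period, which began when the complaint is filed on Nov 11, 2017) are Dec 8, 2017 and Dec 22, 2017 respectively; Dec 11, 2017 falls inside that range.
Step 5 — must wait 20 days from Nov 11, 2017 (when the complaint is filed), so not before Dec 1, 2017; done Dec 13, 2017, after the minimum wait.
Step 6 — 11 and 33 days from Dec 13, 2017 (when a hearing date is requested) are Dec 24, 2017 and Jan 15, 2018 respectively; Jan 18, 2018 is 3 days past the end of the window.

No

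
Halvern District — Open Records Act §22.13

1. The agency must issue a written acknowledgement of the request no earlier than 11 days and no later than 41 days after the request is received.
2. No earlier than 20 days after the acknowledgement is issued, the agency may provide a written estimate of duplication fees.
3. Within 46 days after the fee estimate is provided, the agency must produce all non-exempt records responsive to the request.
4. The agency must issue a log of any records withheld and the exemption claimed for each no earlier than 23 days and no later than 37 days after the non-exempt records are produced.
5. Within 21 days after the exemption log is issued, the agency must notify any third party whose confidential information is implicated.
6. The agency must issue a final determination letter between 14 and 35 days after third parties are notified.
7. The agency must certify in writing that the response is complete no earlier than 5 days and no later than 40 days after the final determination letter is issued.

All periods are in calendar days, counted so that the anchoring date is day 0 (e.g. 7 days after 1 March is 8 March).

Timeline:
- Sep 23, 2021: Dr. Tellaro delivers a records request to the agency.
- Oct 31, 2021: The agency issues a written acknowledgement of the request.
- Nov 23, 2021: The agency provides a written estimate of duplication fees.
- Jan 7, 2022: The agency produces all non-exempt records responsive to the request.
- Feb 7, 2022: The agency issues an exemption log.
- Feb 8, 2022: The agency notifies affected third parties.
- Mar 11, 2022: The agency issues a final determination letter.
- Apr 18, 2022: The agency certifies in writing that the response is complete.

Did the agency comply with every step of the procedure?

Step 1 — 11 and 41 days from Sep 23, 2021 (when the request is received) are Oct 4, 2021 and Nov 3, 2021 respectively; done Oct 31, 2021 — within the window.
Step 2 — must wait 20 days from Oct 31, 2021 (when the acknowledgement is issued), so not before Nov 20, 2021; done Nov 23, 2021, after the minimum wait.
Step 3 — counting 46 days from Nov 23, 2021 (when the fee estimate is provided) gives a deadline of Jan 8, 2022; Jan 7, 2022 is within that limit.
Step 4 — 23 and 37 days from Jan 7, 2022 (when the non-exempt records are produced) are Jan 30, 2022 and Feb 13, 2022 respectively; Feb 7, 2022 falls inside that range.
Step 5 — counting 21 days from Feb 7, 2022 (when the exemption log is issued) gives a deadline of Feb 28, 2022; done Feb 8, 2022 — timely.
Step 6 — 14 and 35 days from Feb 8, 2022 (when third parties are notified) are Feb 22, 2022 and Mar 15, 2022 respectively; done Mar 11, 2022, which is between those dates.
Step 7 — 5 and 40 days from Mar 11, 2022 (when the final determination letter is issued) are Mar 16, 2022 and Apr 20, 2022 respectively; done Apr 18, 2022, which is between those dates.

Yes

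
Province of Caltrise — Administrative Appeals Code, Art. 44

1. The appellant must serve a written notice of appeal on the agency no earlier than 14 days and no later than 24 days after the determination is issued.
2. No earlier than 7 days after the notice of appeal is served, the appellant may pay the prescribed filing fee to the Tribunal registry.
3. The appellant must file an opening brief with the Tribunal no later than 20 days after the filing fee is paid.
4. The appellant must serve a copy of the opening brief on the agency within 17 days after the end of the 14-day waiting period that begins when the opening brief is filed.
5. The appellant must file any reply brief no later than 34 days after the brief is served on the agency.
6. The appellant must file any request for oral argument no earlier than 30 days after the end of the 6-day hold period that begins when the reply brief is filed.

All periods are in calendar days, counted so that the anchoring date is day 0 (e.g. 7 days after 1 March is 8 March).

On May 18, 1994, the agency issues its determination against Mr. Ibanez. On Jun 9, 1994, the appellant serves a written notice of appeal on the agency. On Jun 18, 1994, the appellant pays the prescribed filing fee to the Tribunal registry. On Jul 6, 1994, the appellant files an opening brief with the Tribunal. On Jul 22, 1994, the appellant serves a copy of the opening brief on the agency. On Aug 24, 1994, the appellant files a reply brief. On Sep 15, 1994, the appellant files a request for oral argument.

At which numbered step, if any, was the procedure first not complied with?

Step 1: the window is 14–24 days after May 18, 1994 (when the determination is issued), so Jun 1, 1994 through Jun 11, 1994; Jun 9, 1994 falls inside that range.
Step 2: the earliest permitted date is 7 days after Jun 9, 1994 (when the notice of appeal is served), i.e. Jun 16, 1994; done Jun 18, 1994 — permitted.
Step 3: 20 days after Jun 18, 1994 (when the filing fee is paid) is Jul 8, 1994; done Jul 6, 1994 — timely.
Step 4: 17 days after Jul 20, 1994 (end of the 14-day waiting period, which began when the opening brief is filed on Jul 6, 1994) is Aug 6, 1994; Jul 22, 1994 is within that limit.
Step 5: 34 days after Jul 22, 1994 (when the brief is served on the agency) is Aug 25, 1994; completed Aug 24, 1994, before the deadline.
Step 6: the earliest permitted date is 30 days after Aug 30, 1994 (end of the 6-day hold period, which began when the reply brief is filed on Aug 24, 1994), i.e. Sep 29, 1994; acted on Sep 15, 1994, 14 days prematurely.
The analysis stops there.

Step 6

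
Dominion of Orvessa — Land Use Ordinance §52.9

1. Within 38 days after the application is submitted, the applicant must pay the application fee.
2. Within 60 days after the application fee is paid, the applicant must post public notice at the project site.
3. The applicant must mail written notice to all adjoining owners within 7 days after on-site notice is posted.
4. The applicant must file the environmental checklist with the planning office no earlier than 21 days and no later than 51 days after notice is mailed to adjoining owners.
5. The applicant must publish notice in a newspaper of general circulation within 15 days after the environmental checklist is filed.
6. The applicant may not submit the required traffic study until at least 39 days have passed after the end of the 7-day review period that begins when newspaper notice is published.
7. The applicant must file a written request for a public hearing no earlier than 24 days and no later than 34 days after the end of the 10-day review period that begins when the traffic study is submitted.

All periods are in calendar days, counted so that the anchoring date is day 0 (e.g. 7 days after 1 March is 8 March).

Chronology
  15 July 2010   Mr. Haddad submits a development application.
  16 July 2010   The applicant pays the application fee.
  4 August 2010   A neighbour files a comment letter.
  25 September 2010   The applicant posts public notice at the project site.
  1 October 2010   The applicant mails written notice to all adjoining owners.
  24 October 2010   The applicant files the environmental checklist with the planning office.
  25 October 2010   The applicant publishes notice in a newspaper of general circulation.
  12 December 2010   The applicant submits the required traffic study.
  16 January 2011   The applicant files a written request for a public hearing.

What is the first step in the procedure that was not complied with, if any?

Step 1: 38 days after 15 July 2010 (when the application is submitted) is 22 August 2010; done 16 July 2010 — timely.
Step 2: 60 days after 16 July 2010 (when the application fee is paid) is 14 September 2010; done 25 September 2010 — 11 days late.
That is the first point of non-compliance.

Step 2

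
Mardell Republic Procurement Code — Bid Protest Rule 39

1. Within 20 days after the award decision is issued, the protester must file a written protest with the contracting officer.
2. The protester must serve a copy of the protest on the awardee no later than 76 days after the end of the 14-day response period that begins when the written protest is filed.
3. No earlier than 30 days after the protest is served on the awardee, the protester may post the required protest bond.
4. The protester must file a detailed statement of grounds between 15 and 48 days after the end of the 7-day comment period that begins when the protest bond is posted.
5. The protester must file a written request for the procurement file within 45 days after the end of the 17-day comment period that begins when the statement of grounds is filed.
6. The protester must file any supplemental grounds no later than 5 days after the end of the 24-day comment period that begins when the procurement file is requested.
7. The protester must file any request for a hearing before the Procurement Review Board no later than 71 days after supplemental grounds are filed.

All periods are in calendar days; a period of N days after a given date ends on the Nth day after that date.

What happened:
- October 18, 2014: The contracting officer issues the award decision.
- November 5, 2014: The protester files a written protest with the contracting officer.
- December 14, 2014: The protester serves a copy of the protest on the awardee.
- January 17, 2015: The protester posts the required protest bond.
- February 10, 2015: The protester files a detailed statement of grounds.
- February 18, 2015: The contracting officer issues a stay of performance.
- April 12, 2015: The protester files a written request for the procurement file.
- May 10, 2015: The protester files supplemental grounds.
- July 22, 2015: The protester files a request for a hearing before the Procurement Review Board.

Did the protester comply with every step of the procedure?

Step 1: 20 days after October 18, 2014 (when the award decision is issued) is November 7, 2014; completed November 5, 2014, before the deadline.
Step 2: 76 days after November 19, 2014 (end of the 14-day response period, which began when the written protest is filed on November 5, 2014) is February 3, 2015; December 14, 2014 is within that limit.
Step 3: the earliest permitted date is 30 days after December 14, 2014 (when the protest is served on the awardee), i.e. January 13, 2015; January 17, 2015 is on or after that date.
Step 4: the window is 15–48 days after January 24, 2015 (end of the 7-day comment period, which began when the protest bond is posted on January 17, 2015), so February 8, 2015 through March 13, 2015; done February 10, 2015 — within the window.
Step 5: 45 days after February 27, 2015 (end of the 17-day comment period, which began when the statement of grounds is filed on February 10, 2015) is April 13, 2015; done April 12, 2015 — timely.
Step 6: 5 days after May 6, 2015 (end of the 24-day comment period, which began when the procurement file is requested on April 12, 2015) is May 11, 2015; completed May 10, 2015, before the deadline.
Step 7: 71 days after May 10, 2015 (when supplemental grounds are filed) is July 20, 2015; done July 22, 2015 — 2 days late.
That is the first point of non-compliance.

No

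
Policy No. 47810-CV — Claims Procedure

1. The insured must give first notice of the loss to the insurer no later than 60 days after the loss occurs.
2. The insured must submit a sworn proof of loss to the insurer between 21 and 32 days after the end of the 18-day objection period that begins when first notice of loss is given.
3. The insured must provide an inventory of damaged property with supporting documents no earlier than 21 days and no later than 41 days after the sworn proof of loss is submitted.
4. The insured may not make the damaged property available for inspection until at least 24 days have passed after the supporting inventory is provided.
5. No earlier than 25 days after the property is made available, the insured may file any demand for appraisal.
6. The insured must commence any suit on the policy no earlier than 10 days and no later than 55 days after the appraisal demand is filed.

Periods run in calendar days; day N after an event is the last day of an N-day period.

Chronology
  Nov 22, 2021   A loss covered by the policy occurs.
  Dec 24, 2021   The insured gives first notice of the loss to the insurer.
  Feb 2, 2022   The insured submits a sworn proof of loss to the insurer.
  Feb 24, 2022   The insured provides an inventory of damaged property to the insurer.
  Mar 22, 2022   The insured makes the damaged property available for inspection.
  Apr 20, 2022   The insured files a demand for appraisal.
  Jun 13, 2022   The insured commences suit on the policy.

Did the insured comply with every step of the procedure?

Yes

(1) due by Nov 22, 2021 + 60 days = Jan 21, 2022; done Dec 24, 2021 — timely.
(2) the permitted window runs from Jan 11, 2022 + 21 = Feb 1, 2022 to Jan 11, 2022 + 32 = Feb 12, 2022; done Feb 2, 2022 — within the window.
(3) the permitted window runs from Feb 2, 2022 + 21 = Feb 23, 2022 to Feb 2, 2022 + 41 = Mar 15, 2022; done Feb 24, 2022 — within the window.
(4) permitted from Feb 24, 2022 + 24 days = Mar 20, 2022 onward; Mar 22, 2022 is on or after that date.
(5) permitted from Mar 22, 2022 + 25 days = Apr 16, 2022 onward; Apr 20, 2022 is on or after that date.
(6) the permitted window runs from Apr 20, 2022 + 10 = Apr 30, 2022 to Apr 20, 2022 + 55 = Jun 14, 2022; done Jun 13, 2022, which is between those dates.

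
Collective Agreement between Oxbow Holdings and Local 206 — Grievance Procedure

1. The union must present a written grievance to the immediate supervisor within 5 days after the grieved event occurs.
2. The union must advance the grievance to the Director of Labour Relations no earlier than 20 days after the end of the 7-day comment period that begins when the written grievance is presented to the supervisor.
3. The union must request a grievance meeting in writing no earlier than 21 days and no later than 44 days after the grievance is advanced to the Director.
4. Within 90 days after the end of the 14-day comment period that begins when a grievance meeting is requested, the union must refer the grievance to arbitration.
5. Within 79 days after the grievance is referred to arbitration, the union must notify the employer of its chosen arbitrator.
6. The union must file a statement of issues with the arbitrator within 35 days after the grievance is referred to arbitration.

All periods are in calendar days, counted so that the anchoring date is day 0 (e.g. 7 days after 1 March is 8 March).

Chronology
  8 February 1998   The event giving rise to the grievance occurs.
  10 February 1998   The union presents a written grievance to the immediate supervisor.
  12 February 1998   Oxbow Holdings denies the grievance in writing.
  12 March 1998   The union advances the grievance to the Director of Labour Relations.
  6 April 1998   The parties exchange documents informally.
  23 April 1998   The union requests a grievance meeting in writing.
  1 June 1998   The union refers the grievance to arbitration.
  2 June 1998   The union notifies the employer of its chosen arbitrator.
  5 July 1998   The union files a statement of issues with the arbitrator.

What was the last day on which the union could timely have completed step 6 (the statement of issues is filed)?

Step 6 runs from 1 June 1998, when the grievance is referred to arbitration. 35 days after 1 June 1998 is 6 July 1998.

6 July 1998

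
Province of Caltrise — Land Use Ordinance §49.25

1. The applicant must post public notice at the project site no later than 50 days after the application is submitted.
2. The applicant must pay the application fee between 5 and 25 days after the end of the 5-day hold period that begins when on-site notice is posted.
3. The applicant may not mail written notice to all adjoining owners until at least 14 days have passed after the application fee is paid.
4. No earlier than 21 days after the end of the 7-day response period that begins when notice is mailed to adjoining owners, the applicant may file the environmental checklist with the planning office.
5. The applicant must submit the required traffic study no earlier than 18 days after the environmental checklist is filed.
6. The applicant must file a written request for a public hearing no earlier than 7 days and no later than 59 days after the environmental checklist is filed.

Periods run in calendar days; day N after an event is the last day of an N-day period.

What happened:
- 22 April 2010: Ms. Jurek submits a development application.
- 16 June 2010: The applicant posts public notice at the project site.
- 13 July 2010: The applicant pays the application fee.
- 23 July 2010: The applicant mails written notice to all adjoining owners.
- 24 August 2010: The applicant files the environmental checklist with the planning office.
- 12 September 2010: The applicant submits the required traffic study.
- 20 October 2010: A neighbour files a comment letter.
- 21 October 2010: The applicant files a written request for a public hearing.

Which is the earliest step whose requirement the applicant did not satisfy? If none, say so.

Step 1

(1) due by 22 April 2010 + 50 days = 11 June 2010; not done until 16 June 2010, 5 days after the deadline.
The analysis stops there.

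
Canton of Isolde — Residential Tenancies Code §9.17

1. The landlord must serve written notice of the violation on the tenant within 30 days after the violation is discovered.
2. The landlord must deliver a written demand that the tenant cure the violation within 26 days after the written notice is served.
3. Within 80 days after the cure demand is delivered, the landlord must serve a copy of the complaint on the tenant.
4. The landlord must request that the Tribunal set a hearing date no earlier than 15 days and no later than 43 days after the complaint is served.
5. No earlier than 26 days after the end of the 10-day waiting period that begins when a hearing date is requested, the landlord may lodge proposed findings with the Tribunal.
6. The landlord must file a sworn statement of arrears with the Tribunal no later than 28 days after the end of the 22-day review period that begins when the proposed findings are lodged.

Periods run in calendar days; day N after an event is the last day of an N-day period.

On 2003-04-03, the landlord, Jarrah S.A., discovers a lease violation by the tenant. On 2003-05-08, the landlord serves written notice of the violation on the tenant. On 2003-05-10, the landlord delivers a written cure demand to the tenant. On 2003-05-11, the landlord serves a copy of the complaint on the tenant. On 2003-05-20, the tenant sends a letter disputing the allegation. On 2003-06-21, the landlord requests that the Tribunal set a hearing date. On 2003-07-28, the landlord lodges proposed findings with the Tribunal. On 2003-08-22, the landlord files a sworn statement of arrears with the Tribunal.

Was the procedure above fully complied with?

No

Step 1 — counting 30 days from 2003-04-03 (when the violation is discovered) gives a deadline of 2003-05-03; done 2003-05-08 — 5 days late.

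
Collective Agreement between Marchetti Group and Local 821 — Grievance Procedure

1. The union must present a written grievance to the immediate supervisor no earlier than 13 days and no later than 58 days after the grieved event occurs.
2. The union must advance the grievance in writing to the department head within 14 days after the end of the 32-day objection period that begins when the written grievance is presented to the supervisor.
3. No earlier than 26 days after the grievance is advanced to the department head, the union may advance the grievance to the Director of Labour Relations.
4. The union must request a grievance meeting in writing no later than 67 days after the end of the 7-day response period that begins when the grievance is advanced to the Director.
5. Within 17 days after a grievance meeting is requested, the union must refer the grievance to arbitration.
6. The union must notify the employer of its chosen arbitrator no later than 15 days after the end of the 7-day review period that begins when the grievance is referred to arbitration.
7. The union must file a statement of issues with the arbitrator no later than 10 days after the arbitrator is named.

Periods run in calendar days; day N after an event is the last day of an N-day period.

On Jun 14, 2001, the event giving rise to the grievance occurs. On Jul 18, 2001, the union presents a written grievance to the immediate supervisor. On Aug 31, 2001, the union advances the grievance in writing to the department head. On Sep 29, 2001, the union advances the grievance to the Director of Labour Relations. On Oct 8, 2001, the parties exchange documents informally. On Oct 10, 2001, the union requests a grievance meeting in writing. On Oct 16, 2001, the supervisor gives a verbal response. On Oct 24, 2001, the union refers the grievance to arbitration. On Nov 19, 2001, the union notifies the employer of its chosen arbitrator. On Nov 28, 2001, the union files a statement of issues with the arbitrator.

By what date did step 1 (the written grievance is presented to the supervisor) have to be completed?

Aug 11, 2001

Step 1 runs from Jun 14, 2001, when the grieved event occurs. The window is 13–58 days after Jun 14, 2001; it closes on Aug 11, 2001.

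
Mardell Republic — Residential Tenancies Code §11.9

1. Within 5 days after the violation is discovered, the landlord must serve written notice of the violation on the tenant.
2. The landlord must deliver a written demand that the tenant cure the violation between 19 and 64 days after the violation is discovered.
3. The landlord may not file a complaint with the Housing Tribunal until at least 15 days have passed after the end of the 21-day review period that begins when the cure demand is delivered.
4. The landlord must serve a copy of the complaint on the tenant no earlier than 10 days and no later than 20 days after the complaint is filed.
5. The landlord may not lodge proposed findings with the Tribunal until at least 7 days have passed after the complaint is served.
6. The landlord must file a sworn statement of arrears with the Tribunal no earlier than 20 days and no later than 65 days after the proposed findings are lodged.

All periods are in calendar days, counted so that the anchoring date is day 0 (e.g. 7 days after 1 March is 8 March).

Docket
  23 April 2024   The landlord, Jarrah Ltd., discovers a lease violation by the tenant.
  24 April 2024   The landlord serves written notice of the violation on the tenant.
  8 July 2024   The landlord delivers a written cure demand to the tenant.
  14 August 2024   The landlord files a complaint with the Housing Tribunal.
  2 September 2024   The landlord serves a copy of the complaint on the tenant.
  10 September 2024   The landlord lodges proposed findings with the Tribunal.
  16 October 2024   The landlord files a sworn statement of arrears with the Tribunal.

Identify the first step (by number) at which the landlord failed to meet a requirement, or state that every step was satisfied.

(1) due by 23 April 2024 + 5 days = 28 April 2024; completed 24 April 2024, before the deadline.
(2) the permitted window runs from 23 April 2024 + 19 = 12 May 2024 to 23 April 2024 + 64 = 26 June 2024; 8 July 2024 is 12 days past the end of the window.
The analysis stops there.

Step 2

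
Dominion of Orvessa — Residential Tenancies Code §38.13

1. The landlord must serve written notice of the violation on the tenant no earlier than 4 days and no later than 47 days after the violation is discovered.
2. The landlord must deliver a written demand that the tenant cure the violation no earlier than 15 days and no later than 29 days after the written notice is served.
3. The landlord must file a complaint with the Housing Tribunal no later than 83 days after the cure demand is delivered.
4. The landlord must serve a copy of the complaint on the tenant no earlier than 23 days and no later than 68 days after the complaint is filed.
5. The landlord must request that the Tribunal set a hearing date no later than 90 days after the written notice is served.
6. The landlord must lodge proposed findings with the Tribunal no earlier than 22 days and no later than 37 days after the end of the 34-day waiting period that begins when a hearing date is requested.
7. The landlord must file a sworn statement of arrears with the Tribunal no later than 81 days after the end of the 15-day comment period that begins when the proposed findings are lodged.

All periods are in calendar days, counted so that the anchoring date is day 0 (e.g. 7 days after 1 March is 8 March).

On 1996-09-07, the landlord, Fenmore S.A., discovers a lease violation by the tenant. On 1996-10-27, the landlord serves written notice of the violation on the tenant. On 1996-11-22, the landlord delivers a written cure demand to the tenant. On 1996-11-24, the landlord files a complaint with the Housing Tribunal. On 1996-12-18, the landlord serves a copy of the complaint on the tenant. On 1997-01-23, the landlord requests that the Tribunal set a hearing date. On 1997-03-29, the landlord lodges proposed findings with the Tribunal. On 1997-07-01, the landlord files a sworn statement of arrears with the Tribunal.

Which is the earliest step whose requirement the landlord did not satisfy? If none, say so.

(1) the permitted window runs from 1996-09-07 + 4 = 1996-09-11 to 1996-09-07 + 47 = 1996-10-24; done 1996-10-27 — 3 days after the window closed.
The procedure was therefore not followed at step 1.

Step 1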